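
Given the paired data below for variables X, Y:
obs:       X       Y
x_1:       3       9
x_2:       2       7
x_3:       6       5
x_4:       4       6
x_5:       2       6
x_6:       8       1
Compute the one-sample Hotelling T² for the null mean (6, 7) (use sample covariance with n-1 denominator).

Step 1 — sample mean vector:
  mean(X) = (3 + 2 + 6 + 4 + 2 + 8) / 6 = 25/6 = 4.1667
  mean(Y) = (9 + 7 + 5 + 6 + 6 + 1) / 6 = 34/6 = 5.6667
  x̄ = (4.1667, 5.6667),  deviation x̄ - mu_0 = (4.1667, 5.6667) - (6, 7) = (-1.8333, -1.3333).

Step 2 — sample covariance matrix, S[i,j] = (1/(n-1)) · Σ_k (x_{k,i} - mean_i) · (x_{k,j} - mean_j), divisor n-1 = 5:
  S[X,X] = ((-1.1667)·(-1.1667) + (-2.1667)·(-2.1667) + (1.8333)·(1.8333) + (-0.1667)·(-0.1667) + (-2.1667)·(-2.1667) + (3.8333)·(3.8333)) / 5 = 28.8333/5 = 5.7667
  S[X,Y] = ((-1.1667)·(3.3333) + (-2.1667)·(1.3333) + (1.8333)·(-0.6667) + (-0.1667)·(0.3333) + (-2.1667)·(0.3333) + (3.8333)·(-4.6667)) / 5 = -26.6667/5 = -5.3333
  S[Y,Y] = ((3.3333)·(3.3333) + (1.3333)·(1.3333) + (-0.6667)·(-0.6667) + (0.3333)·(0.3333) + (0.3333)·(0.3333) + (-4.6667)·(-4.6667)) / 5 = 35.3333/5 = 7.0667
  S = [[5.7667, -5.3333],
 [-5.3333, 7.0667]].

Step 3 — invert S. det(S) = 5.7667·7.0667 - (-5.3333)² = 12.3067.
  S^{-1} = (1/det) · [[d, -b], [-b, a]] = [[0.5742, 0.4334],
 [0.4334, 0.4686]].

Step 4 — quadratic form (x̄ - mu_0)^T · S^{-1} · (x̄ - mu_0):
  S^{-1} · (x̄ - mu_0) = (-1.6306, -1.4193),
  (x̄ - mu_0)^T · [...] = (-1.8333)·(-1.6306) + (-1.3333)·(-1.4193) = 4.8817.

Step 5 — scale by n: T² = 6 · 4.8817 = 29.2904.

T² ≈ 29.2904


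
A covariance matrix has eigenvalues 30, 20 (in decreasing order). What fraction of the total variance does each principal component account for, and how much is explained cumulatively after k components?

Step 1 — total variance = trace(Sigma) = Σ λ_i = 30 + 20 = 50.

Step 2 — fraction explained by component i = λ_i / Σ λ:
  PC1: 30/50 = 0.6
  PC2: 20/50 = 0.4

Step 3 — cumulative fraction after k components = (λ_1 + ... + λ_k) / Σ λ:
  k = 1: 30/50 = 0.6
  k = 2: (30 + 20)/50 = 50/50 = 1

Summary (fraction, with percent):

explained: PC1 0.6 (60%), PC2 0.4 (40%);  cumulative: 0.6, 1


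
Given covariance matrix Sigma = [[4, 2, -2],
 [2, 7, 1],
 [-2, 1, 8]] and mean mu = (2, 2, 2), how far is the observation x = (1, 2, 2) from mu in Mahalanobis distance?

Step 1 — centre the observation: (x - mu) = (-1, 0, 0).

Step 2 — invert Sigma (cofactor / det for 3×3, or solve directly):
  Sigma^{-1} = [[0.3618, -0.1184, 0.1053],
 [-0.1184, 0.1842, -0.0526],
 [0.1053, -0.0526, 0.1579]].

Step 3 — form the quadratic (x - mu)^T · Sigma^{-1} · (x - mu):
  Sigma^{-1} · (x - mu) = (-0.3618, 0.1184, -0.1053).
  (x - mu)^T · [Sigma^{-1} · (x - mu)] = (-1)·(-0.3618) + (0)·(0.1184) + (0)·(-0.1053) = 0.3618.

Step 4 — take square root: d = √(0.3618) ≈ 0.6015.

d(x, mu) = √(0.3618) ≈ 0.6015


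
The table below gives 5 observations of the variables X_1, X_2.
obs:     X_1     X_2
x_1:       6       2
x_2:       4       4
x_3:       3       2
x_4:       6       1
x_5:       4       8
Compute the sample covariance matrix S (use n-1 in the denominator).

Step 1 — column means:
  mean(X_1) = (6 + 4 + 3 + 6 + 4) / 5 = 23/5 = 4.6
  mean(X_2) = (2 + 4 + 2 + 1 + 8) / 5 = 17/5 = 3.4

Step 2 — sample covariance S[i,j] = (1/(n-1)) · Σ_k (x_{k,i} - mean_i) · (x_{k,j} - mean_j), with n-1 = 4.
  S[X_1,X_1] = ((1.4)·(1.4) + (-0.6)·(-0.6) + (-1.6)·(-1.6) + (1.4)·(1.4) + (-0.6)·(-0.6)) / 4 = 7.2/4 = 1.8
  S[X_1,X_2] = ((1.4)·(-1.4) + (-0.6)·(0.6) + (-1.6)·(-1.4) + (1.4)·(-2.4) + (-0.6)·(4.6)) / 4 = -6.2/4 = -1.55
  S[X_2,X_2] = ((-1.4)·(-1.4) + (0.6)·(0.6) + (-1.4)·(-1.4) + (-2.4)·(-2.4) + (4.6)·(4.6)) / 4 = 31.2/4 = 7.8

S is symmetric (S[j,i] = S[i,j]). Assembling:

S = [[1.8, -1.55],
 [-1.55, 7.8]]


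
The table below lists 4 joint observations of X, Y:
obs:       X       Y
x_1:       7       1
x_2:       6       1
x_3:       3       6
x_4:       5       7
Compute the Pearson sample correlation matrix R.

Step 1 — column means:
  mean(X) = (7 + 6 + 3 + 5) / 4 = 21/4 = 5.25
  mean(Y) = (1 + 1 + 6 + 7) / 4 = 15/4 = 3.75

Step 2 — sample variances and covariances s[i,j] = (1/(n-1)) · Σ_k (x_{k,i} - mean_i) · (x_{k,j} - mean_j), with n-1 = 3:
  s[X,X] = ((1.75)·(1.75) + (0.75)·(0.75) + (-2.25)·(-2.25) + (-0.25)·(-0.25)) / 3 = 8.75/3 = 2.9167
  s[X,Y] = ((1.75)·(-2.75) + (0.75)·(-2.75) + (-2.25)·(2.25) + (-0.25)·(3.25)) / 3 = -12.75/3 = -4.25
  s[Y,Y] = ((-2.75)·(-2.75) + (-2.75)·(-2.75) + (2.25)·(2.25) + (3.25)·(3.25)) / 3 = 30.75/3 = 10.25
  Sample standard deviations s_i = √(s[i,i]):
  s(X) = √(2.9167) = 1.7078
  s(Y) = √(10.25) = 3.2016

Step 3 — r_{ij} = s_{ij} / (s_i · s_j):
  r[X,X] = 1 (diagonal).
  r[X,Y] = -4.25 / (1.7078 · 3.2016) = -4.25 / 5.4677 = -0.7773
  r[Y,Y] = 1 (diagonal).

R is symmetric with unit diagonal. Assembling:

R = [[1, -0.7773],
 [-0.7773, 1]]


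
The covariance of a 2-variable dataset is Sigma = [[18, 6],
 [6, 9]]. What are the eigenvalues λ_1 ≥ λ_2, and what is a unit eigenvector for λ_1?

Step 1 — characteristic polynomial of 2×2 Sigma:
  det(Sigma - λI) = λ² - trace · λ + det = 0.
  trace = 18 + 9 = 27, det = 18·9 - (6)² = 126.
Step 2 — discriminant:
  Δ = trace² - 4·det = 729 - 504 = 225.
Step 3 — eigenvalues:
  λ = (trace ± √Δ)/2 = (27 ± 15)/2,
  λ_1 = 21,  λ_2 = 6.

Step 4 — unit eigenvector for λ_1: solve (Sigma - λ_1 I)v = 0. First row:
  (18 - 21)·v_x + (6)·v_y = 0, i.e. (-3)·v_x + (6)·v_y = 0,
  so v ∝ (b, λ_1 - a) = (6, 3) = u.
  ||u|| = √((6)² + (3)²) = √(45) ≈ 6.7082,
  v_1 = u/||u|| ≈ (0.8944, 0.4472) (||v_1|| = 1).

λ_1 = 21,  λ_2 = 6;  v_1 ≈ (0.8944, 0.4472)


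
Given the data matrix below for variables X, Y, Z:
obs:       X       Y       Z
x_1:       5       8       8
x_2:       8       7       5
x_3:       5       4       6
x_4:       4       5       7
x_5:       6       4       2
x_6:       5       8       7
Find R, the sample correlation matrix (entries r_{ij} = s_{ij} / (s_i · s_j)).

Step 1 — column means:
  mean(X) = (5 + 8 + 5 + 4 + 6 + 5) / 6 = 33/6 = 5.5
  mean(Y) = (8 + 7 + 4 + 5 + 4 + 8) / 6 = 36/6 = 6
  mean(Z) = (8 + 5 + 6 + 7 + 2 + 7) / 6 = 35/6 = 5.8333

Step 2 — sample variances and covariances s[i,j] = (1/(n-1)) · Σ_k (x_{k,i} - mean_i) · (x_{k,j} - mean_j), with n-1 = 5:
  s[X,X] = ((-0.5)·(-0.5) + (2.5)·(2.5) + (-0.5)·(-0.5) + (-1.5)·(-1.5) + (0.5)·(0.5) + (-0.5)·(-0.5)) / 5 = 9.5/5 = 1.9
  s[X,Y] = ((-0.5)·(2) + (2.5)·(1) + (-0.5)·(-2) + (-1.5)·(-1) + (0.5)·(-2) + (-0.5)·(2)) / 5 = 2/5 = 0.4
  s[X,Z] = ((-0.5)·(2.1667) + (2.5)·(-0.8333) + (-0.5)·(0.1667) + (-1.5)·(1.1667) + (0.5)·(-3.8333) + (-0.5)·(1.1667)) / 5 = -7.5/5 = -1.5
  s[Y,Y] = ((2)·(2) + (1)·(1) + (-2)·(-2) + (-1)·(-1) + (-2)·(-2) + (2)·(2)) / 5 = 18/5 = 3.6
  s[Y,Z] = ((2)·(2.1667) + (1)·(-0.8333) + (-2)·(0.1667) + (-1)·(1.1667) + (-2)·(-3.8333) + (2)·(1.1667)) / 5 = 12/5 = 2.4
  s[Z,Z] = ((2.1667)·(2.1667) + (-0.8333)·(-0.8333) + (0.1667)·(0.1667) + (1.1667)·(1.1667) + (-3.8333)·(-3.8333) + (1.1667)·(1.1667)) / 5 = 22.8333/5 = 4.5667
  Sample standard deviations s_i = √(s[i,i]):
  s(X) = √(1.9) = 1.3784
  s(Y) = √(3.6) = 1.8974
  s(Z) = √(4.5667) = 2.137

Step 3 — r_{ij} = s_{ij} / (s_i · s_j):
  r[X,X] = 1 (diagonal).
  r[X,Y] = 0.4 / (1.3784 · 1.8974) = 0.4 / 2.6153 = 0.1529
  r[X,Z] = -1.5 / (1.3784 · 2.137) = -1.5 / 2.9456 = -0.5092
  r[Y,Y] = 1 (diagonal).
  r[Y,Z] = 2.4 / (1.8974 · 2.137) = 2.4 / 4.0546 = 0.5919
  r[Z,Z] = 1 (diagonal).

R is symmetric with unit diagonal. Assembling:

R = [[1, 0.1529, -0.5092],
 [0.1529, 1, 0.5919],
 [-0.5092, 0.5919, 1]]


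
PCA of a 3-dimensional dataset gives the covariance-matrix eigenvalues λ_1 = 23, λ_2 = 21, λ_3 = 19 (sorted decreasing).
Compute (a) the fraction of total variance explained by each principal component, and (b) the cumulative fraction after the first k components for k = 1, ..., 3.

Step 1 — total variance = trace(Sigma) = Σ λ_i = 23 + 21 + 19 = 63.

Step 2 — fraction explained by component i = λ_i / Σ λ:
  PC1: 23/63 = 0.3651
  PC2: 21/63 = 0.3333
  PC3: 19/63 = 0.3016

Step 3 — cumulative fraction after k components = (λ_1 + ... + λ_k) / Σ λ:
  k = 1: 23/63 = 0.3651
  k = 2: (23 + 21)/63 = 44/63 = 0.6984
  k = 3: (23 + 21 + 19)/63 = 63/63 = 1

Summary (fraction, with percent):

explained: PC1 0.3651 (36.51%), PC2 0.3333 (33.33%), PC3 0.3016 (30.16%);  cumulative: 0.3651, 0.6984, 1


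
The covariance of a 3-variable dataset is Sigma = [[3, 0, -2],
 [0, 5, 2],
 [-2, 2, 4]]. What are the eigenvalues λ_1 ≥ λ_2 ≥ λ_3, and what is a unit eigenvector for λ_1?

Step 1 — characteristic polynomial p(λ) = det(λI - Sigma) = λ³ - tr·λ² + c_1·λ - det, where tr = trace, c_1 = sum of the principal 2×2 minors, det = det(Sigma):
  tr = 3 + 5 + 4 = 12,
  c_1 = (3·5 - (0)²) + (3·4 - (-2)²) + (5·4 - (2)²) = 15 + 8 + 16 = 39,
  det = 3·(5·4 - (2)²) - (0)·((0)·4 - (2)·(-2)) + (-2)·((0)·(2) - 5·(-2)) = 3·(16) - (0)·(4) + (-2)·(10) = 28.
  So p(λ) = λ³ - 12λ² + 39λ - 28.
Step 2 — look for an integer root (rational root theorem: any rational root is an integer divisor of 28). Testing λ = 1:
  p(1) = 1 - 12 + 39 - 28 = 0  ✓
  Dividing out (λ - 1): p(λ) = (λ - 1)(λ² - 11λ + 28).
Step 3 — remaining eigenvalues from the quadratic λ² - 11λ + 28 = 0:
  Δ = 11² - 4·28 = 121 - 112 = 9,  λ = (11 ± √9)/2 = (11 ± 3)/2 = 7 or 4.
  Sorted: λ_1 = 7,  λ_2 = 4,  λ_3 = 1  (check: sum = 12 = tr ✓).

Step 4 — unit eigenvector for λ_1 = 7: v spans the null space of (Sigma - λ_1 I), whose rows are
  r_1 = (-4, 0, -2),  r_2 = (0, -2, 2),  r_3 = (-2, 2, -3).
  v is orthogonal to every row, so take v ∝ r_1 × r_2 = ((0)·(2) - (-2)·(-2), (-2)·(0) - (-4)·(2), (-4)·(-2) - (0)·(0)) = (-4, 8, 8).
  Rescale (divide by 4; multiply by -1 so the first nonzero entry is positive): u = (1, -2, -2).
  ||u|| = √((1)² + (-2)² + (-2)²) = √(9) = 3,  v_1 = u/||u|| ≈ (0.3333, -0.6667, -0.6667) (||v_1|| = 1).

λ_1 = 7,  λ_2 = 4,  λ_3 = 1;  v_1 ≈ (0.3333, -0.6667, -0.6667)


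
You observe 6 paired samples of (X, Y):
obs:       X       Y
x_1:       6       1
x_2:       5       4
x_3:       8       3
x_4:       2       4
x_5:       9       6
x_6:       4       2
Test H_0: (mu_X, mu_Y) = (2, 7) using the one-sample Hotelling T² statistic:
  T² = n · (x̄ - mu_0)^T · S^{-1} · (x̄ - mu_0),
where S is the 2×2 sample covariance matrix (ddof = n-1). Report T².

Step 1 — sample mean vector:
  mean(X) = (6 + 5 + 8 + 2 + 9 + 4) / 6 = 34/6 = 5.6667
  mean(Y) = (1 + 4 + 3 + 4 + 6 + 2) / 6 = 20/6 = 3.3333
  x̄ = (5.6667, 3.3333),  deviation x̄ - mu_0 = (5.6667, 3.3333) - (2, 7) = (3.6667, -3.6667).

Step 2 — sample covariance matrix, S[i,j] = (1/(n-1)) · Σ_k (x_{k,i} - mean_i) · (x_{k,j} - mean_j), divisor n-1 = 5:
  S[X,X] = ((0.3333)·(0.3333) + (-0.6667)·(-0.6667) + (2.3333)·(2.3333) + (-3.6667)·(-3.6667) + (3.3333)·(3.3333) + (-1.6667)·(-1.6667)) / 5 = 33.3333/5 = 6.6667
  S[X,Y] = ((0.3333)·(-2.3333) + (-0.6667)·(0.6667) + (2.3333)·(-0.3333) + (-3.6667)·(0.6667) + (3.3333)·(2.6667) + (-1.6667)·(-1.3333)) / 5 = 6.6667/5 = 1.3333
  S[Y,Y] = ((-2.3333)·(-2.3333) + (0.6667)·(0.6667) + (-0.3333)·(-0.3333) + (0.6667)·(0.6667) + (2.6667)·(2.6667) + (-1.3333)·(-1.3333)) / 5 = 15.3333/5 = 3.0667
  S = [[6.6667, 1.3333],
 [1.3333, 3.0667]].

Step 3 — invert S. det(S) = 6.6667·3.0667 - (1.3333)² = 18.6667.
  S^{-1} = (1/det) · [[d, -b], [-b, a]] = [[0.1643, -0.0714],
 [-0.0714, 0.3571]].

Step 4 — quadratic form (x̄ - mu_0)^T · S^{-1} · (x̄ - mu_0):
  S^{-1} · (x̄ - mu_0) = (0.8643, -1.5714),
  (x̄ - mu_0)^T · [...] = (3.6667)·(0.8643) + (-3.6667)·(-1.5714) = 8.931.

Step 5 — scale by n: T² = 6 · 8.931 = 53.5857.

T² ≈ 53.5857


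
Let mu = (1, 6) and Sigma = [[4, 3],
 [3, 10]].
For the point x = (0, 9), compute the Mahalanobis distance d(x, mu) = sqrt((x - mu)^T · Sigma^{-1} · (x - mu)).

Step 1 — centre the observation: (x - mu) = (-1, 3).

Step 2 — invert Sigma. det(Sigma) = 4·10 - (3)² = 31.
  Sigma^{-1} = (1/det) · [[d, -b], [-b, a]] = [[0.3226, -0.0968],
 [-0.0968, 0.129]].

Step 3 — form the quadratic (x - mu)^T · Sigma^{-1} · (x - mu):
  Sigma^{-1} · (x - mu) = (-0.6129, 0.4839).
  (x - mu)^T · [Sigma^{-1} · (x - mu)] = (-1)·(-0.6129) + (3)·(0.4839) = 2.0645.

Step 4 — take square root: d = √(2.0645) ≈ 1.4368.

d(x, mu) = √(2.0645) ≈ 1.4368


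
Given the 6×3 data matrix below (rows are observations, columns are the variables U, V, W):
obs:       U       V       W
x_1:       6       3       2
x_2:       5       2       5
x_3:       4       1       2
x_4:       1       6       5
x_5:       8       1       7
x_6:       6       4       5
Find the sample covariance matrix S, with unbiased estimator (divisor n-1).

Step 1 — column means:
  mean(U) = (6 + 5 + 4 + 1 + 8 + 6) / 6 = 30/6 = 5
  mean(V) = (3 + 2 + 1 + 6 + 1 + 4) / 6 = 17/6 = 2.8333
  mean(W) = (2 + 5 + 2 + 5 + 7 + 5) / 6 = 26/6 = 4.3333

Step 2 — sample covariance S[i,j] = (1/(n-1)) · Σ_k (x_{k,i} - mean_i) · (x_{k,j} - mean_j), with n-1 = 5.
  S[U,U] = ((1)·(1) + (0)·(0) + (-1)·(-1) + (-4)·(-4) + (3)·(3) + (1)·(1)) / 5 = 28/5 = 5.6
  S[U,V] = ((1)·(0.1667) + (0)·(-0.8333) + (-1)·(-1.8333) + (-4)·(3.1667) + (3)·(-1.8333) + (1)·(1.1667)) / 5 = -15/5 = -3
  S[U,W] = ((1)·(-2.3333) + (0)·(0.6667) + (-1)·(-2.3333) + (-4)·(0.6667) + (3)·(2.6667) + (1)·(0.6667)) / 5 = 6/5 = 1.2
  S[V,V] = ((0.1667)·(0.1667) + (-0.8333)·(-0.8333) + (-1.8333)·(-1.8333) + (3.1667)·(3.1667) + (-1.8333)·(-1.8333) + (1.1667)·(1.1667)) / 5 = 18.8333/5 = 3.7667
  S[V,W] = ((0.1667)·(-2.3333) + (-0.8333)·(0.6667) + (-1.8333)·(-2.3333) + (3.1667)·(0.6667) + (-1.8333)·(2.6667) + (1.1667)·(0.6667)) / 5 = 1.3333/5 = 0.2667
  S[W,W] = ((-2.3333)·(-2.3333) + (0.6667)·(0.6667) + (-2.3333)·(-2.3333) + (0.6667)·(0.6667) + (2.6667)·(2.6667) + (0.6667)·(0.6667)) / 5 = 19.3333/5 = 3.8667

S is symmetric (S[j,i] = S[i,j]). Assembling:

S = [[5.6, -3, 1.2],
 [-3, 3.7667, 0.2667],
 [1.2, 0.2667, 3.8667]]


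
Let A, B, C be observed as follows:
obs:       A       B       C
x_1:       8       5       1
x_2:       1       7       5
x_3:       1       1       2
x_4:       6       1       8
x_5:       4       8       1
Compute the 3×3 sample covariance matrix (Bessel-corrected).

Step 1 — column means:
  mean(A) = (8 + 1 + 1 + 6 + 4) / 5 = 20/5 = 4
  mean(B) = (5 + 7 + 1 + 1 + 8) / 5 = 22/5 = 4.4
  mean(C) = (1 + 5 + 2 + 8 + 1) / 5 = 17/5 = 3.4

Step 2 — sample covariance S[i,j] = (1/(n-1)) · Σ_k (x_{k,i} - mean_i) · (x_{k,j} - mean_j), with n-1 = 4.
  S[A,A] = ((4)·(4) + (-3)·(-3) + (-3)·(-3) + (2)·(2) + (0)·(0)) / 4 = 38/4 = 9.5
  S[A,B] = ((4)·(0.6) + (-3)·(2.6) + (-3)·(-3.4) + (2)·(-3.4) + (0)·(3.6)) / 4 = -2/4 = -0.5
  S[A,C] = ((4)·(-2.4) + (-3)·(1.6) + (-3)·(-1.4) + (2)·(4.6) + (0)·(-2.4)) / 4 = -1/4 = -0.25
  S[B,B] = ((0.6)·(0.6) + (2.6)·(2.6) + (-3.4)·(-3.4) + (-3.4)·(-3.4) + (3.6)·(3.6)) / 4 = 43.2/4 = 10.8
  S[B,C] = ((0.6)·(-2.4) + (2.6)·(1.6) + (-3.4)·(-1.4) + (-3.4)·(4.6) + (3.6)·(-2.4)) / 4 = -16.8/4 = -4.2
  S[C,C] = ((-2.4)·(-2.4) + (1.6)·(1.6) + (-1.4)·(-1.4) + (4.6)·(4.6) + (-2.4)·(-2.4)) / 4 = 37.2/4 = 9.3

S is symmetric (S[j,i] = S[i,j]). Assembling:

S = [[9.5, -0.5, -0.25],
 [-0.5, 10.8, -4.2],
 [-0.25, -4.2, 9.3]]


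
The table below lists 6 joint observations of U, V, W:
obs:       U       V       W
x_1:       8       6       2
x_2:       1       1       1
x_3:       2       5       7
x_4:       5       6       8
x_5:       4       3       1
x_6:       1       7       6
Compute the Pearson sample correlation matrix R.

Step 1 — column means:
  mean(U) = (8 + 1 + 2 + 5 + 4 + 1) / 6 = 21/6 = 3.5
  mean(V) = (6 + 1 + 5 + 6 + 3 + 7) / 6 = 28/6 = 4.6667
  mean(W) = (2 + 1 + 7 + 8 + 1 + 6) / 6 = 25/6 = 4.1667

Step 2 — sample variances and covariances s[i,j] = (1/(n-1)) · Σ_k (x_{k,i} - mean_i) · (x_{k,j} - mean_j), with n-1 = 5:
  s[U,U] = ((4.5)·(4.5) + (-2.5)·(-2.5) + (-1.5)·(-1.5) + (1.5)·(1.5) + (0.5)·(0.5) + (-2.5)·(-2.5)) / 5 = 37.5/5 = 7.5
  s[U,V] = ((4.5)·(1.3333) + (-2.5)·(-3.6667) + (-1.5)·(0.3333) + (1.5)·(1.3333) + (0.5)·(-1.6667) + (-2.5)·(2.3333)) / 5 = 10/5 = 2
  s[U,W] = ((4.5)·(-2.1667) + (-2.5)·(-3.1667) + (-1.5)·(2.8333) + (1.5)·(3.8333) + (0.5)·(-3.1667) + (-2.5)·(1.8333)) / 5 = -6.5/5 = -1.3
  s[V,V] = ((1.3333)·(1.3333) + (-3.6667)·(-3.6667) + (0.3333)·(0.3333) + (1.3333)·(1.3333) + (-1.6667)·(-1.6667) + (2.3333)·(2.3333)) / 5 = 25.3333/5 = 5.0667
  s[V,W] = ((1.3333)·(-2.1667) + (-3.6667)·(-3.1667) + (0.3333)·(2.8333) + (1.3333)·(3.8333) + (-1.6667)·(-3.1667) + (2.3333)·(1.8333)) / 5 = 24.3333/5 = 4.8667
  s[W,W] = ((-2.1667)·(-2.1667) + (-3.1667)·(-3.1667) + (2.8333)·(2.8333) + (3.8333)·(3.8333) + (-3.1667)·(-3.1667) + (1.8333)·(1.8333)) / 5 = 50.8333/5 = 10.1667
  Sample standard deviations s_i = √(s[i,i]):
  s(U) = √(7.5) = 2.7386
  s(V) = √(5.0667) = 2.2509
  s(W) = √(10.1667) = 3.1885

Step 3 — r_{ij} = s_{ij} / (s_i · s_j):
  r[U,U] = 1 (diagonal).
  r[U,V] = 2 / (2.7386 · 2.2509) = 2 / 6.1644 = 0.3244
  r[U,W] = -1.3 / (2.7386 · 3.1885) = -1.3 / 8.7321 = -0.1489
  r[V,V] = 1 (diagonal).
  r[V,W] = 4.8667 / (2.2509 · 3.1885) = 4.8667 / 7.1771 = 0.6781
  r[W,W] = 1 (diagonal).

R is symmetric with unit diagonal. Assembling:

R = [[1, 0.3244, -0.1489],
 [0.3244, 1, 0.6781],
 [-0.1489, 0.6781, 1]]


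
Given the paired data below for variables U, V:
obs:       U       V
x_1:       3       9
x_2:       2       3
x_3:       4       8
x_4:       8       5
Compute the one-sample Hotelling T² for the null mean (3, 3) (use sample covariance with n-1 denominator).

Step 1 — sample mean vector:
  mean(U) = (3 + 2 + 4 + 8) / 4 = 17/4 = 4.25
  mean(V) = (9 + 3 + 8 + 5) / 4 = 25/4 = 6.25
  x̄ = (4.25, 6.25),  deviation x̄ - mu_0 = (4.25, 6.25) - (3, 3) = (1.25, 3.25).

Step 2 — sample covariance matrix, S[i,j] = (1/(n-1)) · Σ_k (x_{k,i} - mean_i) · (x_{k,j} - mean_j), divisor n-1 = 3:
  S[U,U] = ((-1.25)·(-1.25) + (-2.25)·(-2.25) + (-0.25)·(-0.25) + (3.75)·(3.75)) / 3 = 20.75/3 = 6.9167
  S[U,V] = ((-1.25)·(2.75) + (-2.25)·(-3.25) + (-0.25)·(1.75) + (3.75)·(-1.25)) / 3 = -1.25/3 = -0.4167
  S[V,V] = ((2.75)·(2.75) + (-3.25)·(-3.25) + (1.75)·(1.75) + (-1.25)·(-1.25)) / 3 = 22.75/3 = 7.5833
  S = [[6.9167, -0.4167],
 [-0.4167, 7.5833]].

Step 3 — invert S. det(S) = 6.9167·7.5833 - (-0.4167)² = 52.2778.
  S^{-1} = (1/det) · [[d, -b], [-b, a]] = [[0.1451, 0.008],
 [0.008, 0.1323]].

Step 4 — quadratic form (x̄ - mu_0)^T · S^{-1} · (x̄ - mu_0):
  S^{-1} · (x̄ - mu_0) = (0.2072, 0.44),
  (x̄ - mu_0)^T · [...] = (1.25)·(0.2072) + (3.25)·(0.44) = 1.6889.

Step 5 — scale by n: T² = 4 · 1.6889 = 6.7556.

T² ≈ 6.7556


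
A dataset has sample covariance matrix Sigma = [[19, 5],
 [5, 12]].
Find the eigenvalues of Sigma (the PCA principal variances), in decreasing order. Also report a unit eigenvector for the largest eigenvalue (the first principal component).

Step 1 — characteristic polynomial of 2×2 Sigma:
  det(Sigma - λI) = λ² - trace · λ + det = 0.
  trace = 19 + 12 = 31, det = 19·12 - (5)² = 203.
Step 2 — discriminant:
  Δ = trace² - 4·det = 961 - 812 = 149.
Step 3 — eigenvalues:
  λ = (trace ± √Δ)/2 = (31 ± 12.2066)/2,
  λ_1 = 21.6033,  λ_2 = 9.3967.

Step 4 — unit eigenvector for λ_1: solve (Sigma - λ_1 I)v = 0. First row:
  (19 - 21.6033)·v_x + (5)·v_y = 0, i.e. (-2.6033)·v_x + (5)·v_y = 0,
  so v ∝ (b, λ_1 - a) = (5, 2.6033) = u.
  ||u|| = √((5)² + (2.6033)²) = √(31.7771) ≈ 5.6371,
  v_1 = u/||u|| ≈ (0.887, 0.4618) (||v_1|| = 1).

λ_1 = 21.6033,  λ_2 = 9.3967;  v_1 ≈ (0.887, 0.4618)


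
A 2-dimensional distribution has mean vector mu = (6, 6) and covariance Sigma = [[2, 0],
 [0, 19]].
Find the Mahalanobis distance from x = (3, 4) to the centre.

Step 1 — centre the observation: (x - mu) = (-3, -2).

Step 2 — invert Sigma. det(Sigma) = 2·19 - (0)² = 38.
  Sigma^{-1} = (1/det) · [[d, -b], [-b, a]] = [[0.5, 0],
 [0, 0.0526]].

Step 3 — form the quadratic (x - mu)^T · Sigma^{-1} · (x - mu):
  Sigma^{-1} · (x - mu) = (-1.5, -0.1053).
  (x - mu)^T · [Sigma^{-1} · (x - mu)] = (-3)·(-1.5) + (-2)·(-0.1053) = 4.7105.

Step 4 — take square root: d = √(4.7105) ≈ 2.1704.

d(x, mu) = √(4.7105) ≈ 2.1704


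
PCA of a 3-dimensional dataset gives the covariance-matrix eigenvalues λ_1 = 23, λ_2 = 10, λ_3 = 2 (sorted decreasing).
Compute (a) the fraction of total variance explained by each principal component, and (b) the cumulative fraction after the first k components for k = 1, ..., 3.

Step 1 — total variance = trace(Sigma) = Σ λ_i = 23 + 10 + 2 = 35.

Step 2 — fraction explained by component i = λ_i / Σ λ:
  PC1: 23/35 = 0.6571
  PC2: 10/35 = 0.2857
  PC3: 2/35 = 0.0571

Step 3 — cumulative fraction after k components = (λ_1 + ... + λ_k) / Σ λ:
  k = 1: 23/35 = 0.6571
  k = 2: (23 + 10)/35 = 33/35 = 0.9429
  k = 3: (23 + 10 + 2)/35 = 35/35 = 1

Summary (fraction, with percent):

explained: PC1 0.6571 (65.71%), PC2 0.2857 (28.57%), PC3 0.0571 (5.71%);  cumulative: 0.6571, 0.9429, 1


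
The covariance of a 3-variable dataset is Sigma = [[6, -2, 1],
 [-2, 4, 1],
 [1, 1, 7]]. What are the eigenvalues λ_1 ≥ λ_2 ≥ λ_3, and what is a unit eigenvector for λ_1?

Step 1 — characteristic polynomial p(λ) = det(λI - Sigma) = λ³ - tr·λ² + c_1·λ - det, where tr = trace, c_1 = sum of the principal 2×2 minors, det = det(Sigma):
  tr = 6 + 4 + 7 = 17,
  c_1 = (6·4 - (-2)²) + (6·7 - (1)²) + (4·7 - (1)²) = 20 + 41 + 27 = 88,
  det = 6·(4·7 - (1)²) - (-2)·((-2)·7 - (1)·(1)) + (1)·((-2)·(1) - 4·(1)) = 6·(27) - (-2)·(-15) + (1)·(-6) = 126.
  So p(λ) = λ³ - 17λ² + 88λ - 126.
Step 2 — look for an integer root (rational root theorem: any rational root is an integer divisor of 126). Testing λ = 7:
  p(7) = 343 - 833 + 616 - 126 = 0  ✓
  Dividing out (λ - 7): p(λ) = (λ - 7)(λ² - 10λ + 18).
Step 3 — remaining eigenvalues from the quadratic λ² - 10λ + 18 = 0:
  Δ = 10² - 4·18 = 100 - 72 = 28,  λ = (10 ± √28)/2 = (10 ± 5.2915)/2 ≈ 7.6458 or 2.3542.
  Sorted: λ_1 = 7.6458,  λ_2 = 7,  λ_3 = 2.3542  (check: sum = 17 = tr ✓).

Step 4 — unit eigenvector for λ_1 ≈ 7.6458: v spans the null space of (Sigma - λ_1 I), whose rows are
  r_1 = (-1.6458, -2, 1),  r_2 = (-2, -3.6458, 1),  r_3 = (1, 1, -0.6458).
  v is orthogonal to every row, so take v ∝ r_1 × r_2 = ((-2)·(1) - (1)·(-3.6458), (1)·(-2) - (-1.6458)·(1), (-1.6458)·(-3.6458) - (-2)·(-2)) ≈ (1.6458, -0.3542, 2).
  Let u = (1.6458, -0.3542, 2).
  ||u|| = √((1.6458)² + (-0.3542)² + (2)²) = √(6.834) ≈ 2.6142,  v_1 = u/||u|| ≈ (0.6295, -0.1355, 0.7651) (||v_1|| = 1).

λ_1 = 7.6458,  λ_2 = 7,  λ_3 = 2.3542;  v_1 ≈ (0.6295, -0.1355, 0.7651)


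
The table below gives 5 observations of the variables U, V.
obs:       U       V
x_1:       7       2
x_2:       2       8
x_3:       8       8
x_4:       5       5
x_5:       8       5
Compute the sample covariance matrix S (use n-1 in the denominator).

Step 1 — column means:
  mean(U) = (7 + 2 + 8 + 5 + 8) / 5 = 30/5 = 6
  mean(V) = (2 + 8 + 8 + 5 + 5) / 5 = 28/5 = 5.6

Step 2 — sample covariance S[i,j] = (1/(n-1)) · Σ_k (x_{k,i} - mean_i) · (x_{k,j} - mean_j), with n-1 = 4.
  S[U,U] = ((1)·(1) + (-4)·(-4) + (2)·(2) + (-1)·(-1) + (2)·(2)) / 4 = 26/4 = 6.5
  S[U,V] = ((1)·(-3.6) + (-4)·(2.4) + (2)·(2.4) + (-1)·(-0.6) + (2)·(-0.6)) / 4 = -9/4 = -2.25
  S[V,V] = ((-3.6)·(-3.6) + (2.4)·(2.4) + (2.4)·(2.4) + (-0.6)·(-0.6) + (-0.6)·(-0.6)) / 4 = 25.2/4 = 6.3

S is symmetric (S[j,i] = S[i,j]). Assembling:

S = [[6.5, -2.25],
 [-2.25, 6.3]]


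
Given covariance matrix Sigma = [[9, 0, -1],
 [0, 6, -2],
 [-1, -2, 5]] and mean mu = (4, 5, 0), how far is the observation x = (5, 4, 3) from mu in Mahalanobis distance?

Step 1 — centre the observation: (x - mu) = (1, -1, 3).

Step 2 — invert Sigma (cofactor / det for 3×3, or solve directly):
  Sigma^{-1} = [[0.114, 0.0088, 0.0263],
 [0.0088, 0.193, 0.0789],
 [0.0263, 0.0789, 0.2368]].

Step 3 — form the quadratic (x - mu)^T · Sigma^{-1} · (x - mu):
  Sigma^{-1} · (x - mu) = (0.1842, 0.0526, 0.6579).
  (x - mu)^T · [Sigma^{-1} · (x - mu)] = (1)·(0.1842) + (-1)·(0.0526) + (3)·(0.6579) = 2.1053.

Step 4 — take square root: d = √(2.1053) ≈ 1.451.

d(x, mu) = √(2.1053) ≈ 1.451


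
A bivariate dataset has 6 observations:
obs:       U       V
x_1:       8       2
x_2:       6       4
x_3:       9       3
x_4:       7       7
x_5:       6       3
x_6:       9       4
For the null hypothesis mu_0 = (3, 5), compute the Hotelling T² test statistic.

Step 1 — sample mean vector:
  mean(U) = (8 + 6 + 9 + 7 + 6 + 9) / 6 = 45/6 = 7.5
  mean(V) = (2 + 4 + 3 + 7 + 3 + 4) / 6 = 23/6 = 3.8333
  x̄ = (7.5, 3.8333),  deviation x̄ - mu_0 = (7.5, 3.8333) - (3, 5) = (4.5, -1.1667).

Step 2 — sample covariance matrix, S[i,j] = (1/(n-1)) · Σ_k (x_{k,i} - mean_i) · (x_{k,j} - mean_j), divisor n-1 = 5:
  S[U,U] = ((0.5)·(0.5) + (-1.5)·(-1.5) + (1.5)·(1.5) + (-0.5)·(-0.5) + (-1.5)·(-1.5) + (1.5)·(1.5)) / 5 = 9.5/5 = 1.9
  S[U,V] = ((0.5)·(-1.8333) + (-1.5)·(0.1667) + (1.5)·(-0.8333) + (-0.5)·(3.1667) + (-1.5)·(-0.8333) + (1.5)·(0.1667)) / 5 = -2.5/5 = -0.5
  S[V,V] = ((-1.8333)·(-1.8333) + (0.1667)·(0.1667) + (-0.8333)·(-0.8333) + (3.1667)·(3.1667) + (-0.8333)·(-0.8333) + (0.1667)·(0.1667)) / 5 = 14.8333/5 = 2.9667
  S = [[1.9, -0.5],
 [-0.5, 2.9667]].

Step 3 — invert S. det(S) = 1.9·2.9667 - (-0.5)² = 5.3867.
  S^{-1} = (1/det) · [[d, -b], [-b, a]] = [[0.5507, 0.0928],
 [0.0928, 0.3527]].

Step 4 — quadratic form (x̄ - mu_0)^T · S^{-1} · (x̄ - mu_0):
  S^{-1} · (x̄ - mu_0) = (2.37, 0.0062),
  (x̄ - mu_0)^T · [...] = (4.5)·(2.37) + (-1.1667)·(0.0062) = 10.658.

Step 5 — scale by n: T² = 6 · 10.658 = 63.948.

T² ≈ 63.948


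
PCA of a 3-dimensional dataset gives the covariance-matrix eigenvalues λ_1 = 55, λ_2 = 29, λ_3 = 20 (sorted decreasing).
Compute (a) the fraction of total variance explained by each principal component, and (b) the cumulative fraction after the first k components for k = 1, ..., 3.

Step 1 — total variance = trace(Sigma) = Σ λ_i = 55 + 29 + 20 = 104.

Step 2 — fraction explained by component i = λ_i / Σ λ:
  PC1: 55/104 = 0.5288
  PC2: 29/104 = 0.2788
  PC3: 20/104 = 0.1923

Step 3 — cumulative fraction after k components = (λ_1 + ... + λ_k) / Σ λ:
  k = 1: 55/104 = 0.5288
  k = 2: (55 + 29)/104 = 84/104 = 0.8077
  k = 3: (55 + 29 + 20)/104 = 104/104 = 1

Summary (fraction, with percent):

explained: PC1 0.5288 (52.88%), PC2 0.2788 (27.88%), PC3 0.1923 (19.23%);  cumulative: 0.5288, 0.8077, 1


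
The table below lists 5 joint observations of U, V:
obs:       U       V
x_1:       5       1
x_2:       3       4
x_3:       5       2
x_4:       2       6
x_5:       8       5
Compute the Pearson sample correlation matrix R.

Step 1 — column means:
  mean(U) = (5 + 3 + 5 + 2 + 8) / 5 = 23/5 = 4.6
  mean(V) = (1 + 4 + 2 + 6 + 5) / 5 = 18/5 = 3.6

Step 2 — sample variances and covariances s[i,j] = (1/(n-1)) · Σ_k (x_{k,i} - mean_i) · (x_{k,j} - mean_j), with n-1 = 4:
  s[U,U] = ((0.4)·(0.4) + (-1.6)·(-1.6) + (0.4)·(0.4) + (-2.6)·(-2.6) + (3.4)·(3.4)) / 4 = 21.2/4 = 5.3
  s[U,V] = ((0.4)·(-2.6) + (-1.6)·(0.4) + (0.4)·(-1.6) + (-2.6)·(2.4) + (3.4)·(1.4)) / 4 = -3.8/4 = -0.95
  s[V,V] = ((-2.6)·(-2.6) + (0.4)·(0.4) + (-1.6)·(-1.6) + (2.4)·(2.4) + (1.4)·(1.4)) / 4 = 17.2/4 = 4.3
  Sample standard deviations s_i = √(s[i,i]):
  s(U) = √(5.3) = 2.3022
  s(V) = √(4.3) = 2.0736

Step 3 — r_{ij} = s_{ij} / (s_i · s_j):
  r[U,U] = 1 (diagonal).
  r[U,V] = -0.95 / (2.3022 · 2.0736) = -0.95 / 4.7739 = -0.199
  r[V,V] = 1 (diagonal).

R is symmetric with unit diagonal. Assembling:

R = [[1, -0.199],
 [-0.199, 1]]


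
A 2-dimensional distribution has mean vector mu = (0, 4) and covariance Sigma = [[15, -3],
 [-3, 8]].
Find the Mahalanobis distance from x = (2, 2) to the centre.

Step 1 — centre the observation: (x - mu) = (2, -2).

Step 2 — invert Sigma. det(Sigma) = 15·8 - (-3)² = 111.
  Sigma^{-1} = (1/det) · [[d, -b], [-b, a]] = [[0.0721, 0.027],
 [0.027, 0.1351]].

Step 3 — form the quadratic (x - mu)^T · Sigma^{-1} · (x - mu):
  Sigma^{-1} · (x - mu) = (0.0901, -0.2162).
  (x - mu)^T · [Sigma^{-1} · (x - mu)] = (2)·(0.0901) + (-2)·(-0.2162) = 0.6126.

Step 4 — take square root: d = √(0.6126) ≈ 0.7827.

d(x, mu) = √(0.6126) ≈ 0.7827


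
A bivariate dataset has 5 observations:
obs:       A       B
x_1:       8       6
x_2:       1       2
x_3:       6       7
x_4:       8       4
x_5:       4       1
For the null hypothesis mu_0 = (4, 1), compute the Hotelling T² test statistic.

Step 1 — sample mean vector:
  mean(A) = (8 + 1 + 6 + 8 + 4) / 5 = 27/5 = 5.4
  mean(B) = (6 + 2 + 7 + 4 + 1) / 5 = 20/5 = 4
  x̄ = (5.4, 4),  deviation x̄ - mu_0 = (5.4, 4) - (4, 1) = (1.4, 3).

Step 2 — sample covariance matrix, S[i,j] = (1/(n-1)) · Σ_k (x_{k,i} - mean_i) · (x_{k,j} - mean_j), divisor n-1 = 4:
  S[A,A] = ((2.6)·(2.6) + (-4.4)·(-4.4) + (0.6)·(0.6) + (2.6)·(2.6) + (-1.4)·(-1.4)) / 4 = 35.2/4 = 8.8
  S[A,B] = ((2.6)·(2) + (-4.4)·(-2) + (0.6)·(3) + (2.6)·(0) + (-1.4)·(-3)) / 4 = 20/4 = 5
  S[B,B] = ((2)·(2) + (-2)·(-2) + (3)·(3) + (0)·(0) + (-3)·(-3)) / 4 = 26/4 = 6.5
  S = [[8.8, 5],
 [5, 6.5]].

Step 3 — invert S. det(S) = 8.8·6.5 - (5)² = 32.2.
  S^{-1} = (1/det) · [[d, -b], [-b, a]] = [[0.2019, -0.1553],
 [-0.1553, 0.2733]].

Step 4 — quadratic form (x̄ - mu_0)^T · S^{-1} · (x̄ - mu_0):
  S^{-1} · (x̄ - mu_0) = (-0.1832, 0.6025),
  (x̄ - mu_0)^T · [...] = (1.4)·(-0.1832) + (3)·(0.6025) = 1.5509.

Step 5 — scale by n: T² = 5 · 1.5509 = 7.7547.

T² ≈ 7.7547


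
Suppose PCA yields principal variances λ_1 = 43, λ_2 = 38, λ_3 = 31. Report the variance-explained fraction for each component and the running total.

Step 1 — total variance = trace(Sigma) = Σ λ_i = 43 + 38 + 31 = 112.

Step 2 — fraction explained by component i = λ_i / Σ λ:
  PC1: 43/112 = 0.3839
  PC2: 38/112 = 0.3393
  PC3: 31/112 = 0.2768

Step 3 — cumulative fraction after k components = (λ_1 + ... + λ_k) / Σ λ:
  k = 1: 43/112 = 0.3839
  k = 2: (43 + 38)/112 = 81/112 = 0.7232
  k = 3: (43 + 38 + 31)/112 = 112/112 = 1

Summary (fraction, with percent):

explained: PC1 0.3839 (38.39%), PC2 0.3393 (33.93%), PC3 0.2768 (27.68%);  cumulative: 0.3839, 0.7232, 1


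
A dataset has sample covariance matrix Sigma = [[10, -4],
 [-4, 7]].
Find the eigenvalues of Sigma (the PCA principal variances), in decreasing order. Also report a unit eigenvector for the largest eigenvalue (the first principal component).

Step 1 — characteristic polynomial of 2×2 Sigma:
  det(Sigma - λI) = λ² - trace · λ + det = 0.
  trace = 10 + 7 = 17, det = 10·7 - (-4)² = 54.
Step 2 — discriminant:
  Δ = trace² - 4·det = 289 - 216 = 73.
Step 3 — eigenvalues:
  λ = (trace ± √Δ)/2 = (17 ± 8.544)/2,
  λ_1 = 12.772,  λ_2 = 4.228.

Step 4 — unit eigenvector for λ_1: solve (Sigma - λ_1 I)v = 0. First row:
  (10 - 12.772)·v_x + (-4)·v_y = 0, i.e. (-2.772)·v_x + (-4)·v_y = 0,
  so v ∝ (b, λ_1 - a) = (-4, 2.772); multiply by -1 so the first entry is positive: u = (4, -2.772).
  ||u|| = √((4)² + (-2.772)²) = √(23.684) ≈ 4.8666,
  v_1 = u/||u|| ≈ (0.8219, -0.5696) (||v_1|| = 1).

λ_1 = 12.772,  λ_2 = 4.228;  v_1 ≈ (0.8219, -0.5696)


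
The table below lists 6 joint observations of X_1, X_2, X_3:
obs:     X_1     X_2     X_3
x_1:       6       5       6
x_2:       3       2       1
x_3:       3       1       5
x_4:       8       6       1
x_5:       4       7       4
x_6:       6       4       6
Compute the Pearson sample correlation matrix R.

Step 1 — column means:
  mean(X_1) = (6 + 3 + 3 + 8 + 4 + 6) / 6 = 30/6 = 5
  mean(X_2) = (5 + 2 + 1 + 6 + 7 + 4) / 6 = 25/6 = 4.1667
  mean(X_3) = (6 + 1 + 5 + 1 + 4 + 6) / 6 = 23/6 = 3.8333

Step 2 — sample variances and covariances s[i,j] = (1/(n-1)) · Σ_k (x_{k,i} - mean_i) · (x_{k,j} - mean_j), with n-1 = 5:
  s[X_1,X_1] = ((1)·(1) + (-2)·(-2) + (-2)·(-2) + (3)·(3) + (-1)·(-1) + (1)·(1)) / 5 = 20/5 = 4
  s[X_1,X_2] = ((1)·(0.8333) + (-2)·(-2.1667) + (-2)·(-3.1667) + (3)·(1.8333) + (-1)·(2.8333) + (1)·(-0.1667)) / 5 = 14/5 = 2.8
  s[X_1,X_3] = ((1)·(2.1667) + (-2)·(-2.8333) + (-2)·(1.1667) + (3)·(-2.8333) + (-1)·(0.1667) + (1)·(2.1667)) / 5 = -1/5 = -0.2
  s[X_2,X_2] = ((0.8333)·(0.8333) + (-2.1667)·(-2.1667) + (-3.1667)·(-3.1667) + (1.8333)·(1.8333) + (2.8333)·(2.8333) + (-0.1667)·(-0.1667)) / 5 = 26.8333/5 = 5.3667
  s[X_2,X_3] = ((0.8333)·(2.1667) + (-2.1667)·(-2.8333) + (-3.1667)·(1.1667) + (1.8333)·(-2.8333) + (2.8333)·(0.1667) + (-0.1667)·(2.1667)) / 5 = -0.8333/5 = -0.1667
  s[X_3,X_3] = ((2.1667)·(2.1667) + (-2.8333)·(-2.8333) + (1.1667)·(1.1667) + (-2.8333)·(-2.8333) + (0.1667)·(0.1667) + (2.1667)·(2.1667)) / 5 = 26.8333/5 = 5.3667
  Sample standard deviations s_i = √(s[i,i]):
  s(X_1) = √(4) = 2
  s(X_2) = √(5.3667) = 2.3166
  s(X_3) = √(5.3667) = 2.3166

Step 3 — r_{ij} = s_{ij} / (s_i · s_j):
  r[X_1,X_1] = 1 (diagonal).
  r[X_1,X_2] = 2.8 / (2 · 2.3166) = 2.8 / 4.6332 = 0.6043
  r[X_1,X_3] = -0.2 / (2 · 2.3166) = -0.2 / 4.6332 = -0.0432
  r[X_2,X_2] = 1 (diagonal).
  r[X_2,X_3] = -0.1667 / (2.3166 · 2.3166) = -0.1667 / 5.3667 = -0.0311
  r[X_3,X_3] = 1 (diagonal).

R is symmetric with unit diagonal. Assembling:

R = [[1, 0.6043, -0.0432],
 [0.6043, 1, -0.0311],
 [-0.0432, -0.0311, 1]]


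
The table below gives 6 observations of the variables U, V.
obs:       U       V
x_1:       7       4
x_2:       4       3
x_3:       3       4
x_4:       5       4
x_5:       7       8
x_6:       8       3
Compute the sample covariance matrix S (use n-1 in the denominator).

Step 1 — column means:
  mean(U) = (7 + 4 + 3 + 5 + 7 + 8) / 6 = 34/6 = 5.6667
  mean(V) = (4 + 3 + 4 + 4 + 8 + 3) / 6 = 26/6 = 4.3333

Step 2 — sample covariance S[i,j] = (1/(n-1)) · Σ_k (x_{k,i} - mean_i) · (x_{k,j} - mean_j), with n-1 = 5.
  S[U,U] = ((1.3333)·(1.3333) + (-1.6667)·(-1.6667) + (-2.6667)·(-2.6667) + (-0.6667)·(-0.6667) + (1.3333)·(1.3333) + (2.3333)·(2.3333)) / 5 = 19.3333/5 = 3.8667
  S[U,V] = ((1.3333)·(-0.3333) + (-1.6667)·(-1.3333) + (-2.6667)·(-0.3333) + (-0.6667)·(-0.3333) + (1.3333)·(3.6667) + (2.3333)·(-1.3333)) / 5 = 4.6667/5 = 0.9333
  S[V,V] = ((-0.3333)·(-0.3333) + (-1.3333)·(-1.3333) + (-0.3333)·(-0.3333) + (-0.3333)·(-0.3333) + (3.6667)·(3.6667) + (-1.3333)·(-1.3333)) / 5 = 17.3333/5 = 3.4667

S is symmetric (S[j,i] = S[i,j]). Assembling:

S = [[3.8667, 0.9333],
 [0.9333, 3.4667]]


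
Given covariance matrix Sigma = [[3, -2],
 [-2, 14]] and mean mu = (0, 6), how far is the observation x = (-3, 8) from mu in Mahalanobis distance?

Step 1 — centre the observation: (x - mu) = (-3, 2).

Step 2 — invert Sigma. det(Sigma) = 3·14 - (-2)² = 38.
  Sigma^{-1} = (1/det) · [[d, -b], [-b, a]] = [[0.3684, 0.0526],
 [0.0526, 0.0789]].

Step 3 — form the quadratic (x - mu)^T · Sigma^{-1} · (x - mu):
  Sigma^{-1} · (x - mu) = (-1, 0).
  (x - mu)^T · [Sigma^{-1} · (x - mu)] = (-3)·(-1) + (2)·(0) = 3.

Step 4 — take square root: d = √(3) ≈ 1.7321.

d(x, mu) = √(3) ≈ 1.7321


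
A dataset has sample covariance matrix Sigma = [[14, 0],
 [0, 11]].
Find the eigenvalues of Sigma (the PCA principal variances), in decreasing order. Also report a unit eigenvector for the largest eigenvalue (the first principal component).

Step 1 — characteristic polynomial of 2×2 Sigma:
  det(Sigma - λI) = λ² - trace · λ + det = 0.
  trace = 14 + 11 = 25, det = 14·11 - (0)² = 154.
Step 2 — discriminant:
  Δ = trace² - 4·det = 625 - 616 = 9.
Step 3 — eigenvalues:
  λ = (trace ± √Δ)/2 = (25 ± 3)/2,
  λ_1 = 14,  λ_2 = 11.

Step 4 — unit eigenvector for λ_1: Sigma is diagonal, so its eigenvectors are the coordinate axes. λ_1 = 14 is the diagonal entry on the first coordinate axis, hence
  v_1 = (1, 0) (||v_1|| = 1).

λ_1 = 14,  λ_2 = 11;  v_1 ≈ (1, 0)


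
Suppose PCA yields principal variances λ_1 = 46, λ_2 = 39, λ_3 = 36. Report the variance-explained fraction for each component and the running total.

Step 1 — total variance = trace(Sigma) = Σ λ_i = 46 + 39 + 36 = 121.

Step 2 — fraction explained by component i = λ_i / Σ λ:
  PC1: 46/121 = 0.3802
  PC2: 39/121 = 0.3223
  PC3: 36/121 = 0.2975

Step 3 — cumulative fraction after k components = (λ_1 + ... + λ_k) / Σ λ:
  k = 1: 46/121 = 0.3802
  k = 2: (46 + 39)/121 = 85/121 = 0.7025
  k = 3: (46 + 39 + 36)/121 = 121/121 = 1

Summary (fraction, with percent):

explained: PC1 0.3802 (38.02%), PC2 0.3223 (32.23%), PC3 0.2975 (29.75%);  cumulative: 0.3802, 0.7025, 1


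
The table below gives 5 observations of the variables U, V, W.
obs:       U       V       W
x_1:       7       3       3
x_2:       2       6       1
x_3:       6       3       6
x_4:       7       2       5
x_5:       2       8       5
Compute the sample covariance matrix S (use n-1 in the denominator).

Step 1 — column means:
  mean(U) = (7 + 2 + 6 + 7 + 2) / 5 = 24/5 = 4.8
  mean(V) = (3 + 6 + 3 + 2 + 8) / 5 = 22/5 = 4.4
  mean(W) = (3 + 1 + 6 + 5 + 5) / 5 = 20/5 = 4

Step 2 — sample covariance S[i,j] = (1/(n-1)) · Σ_k (x_{k,i} - mean_i) · (x_{k,j} - mean_j), with n-1 = 4.
  S[U,U] = ((2.2)·(2.2) + (-2.8)·(-2.8) + (1.2)·(1.2) + (2.2)·(2.2) + (-2.8)·(-2.8)) / 4 = 26.8/4 = 6.7
  S[U,V] = ((2.2)·(-1.4) + (-2.8)·(1.6) + (1.2)·(-1.4) + (2.2)·(-2.4) + (-2.8)·(3.6)) / 4 = -24.6/4 = -6.15
  S[U,W] = ((2.2)·(-1) + (-2.8)·(-3) + (1.2)·(2) + (2.2)·(1) + (-2.8)·(1)) / 4 = 8/4 = 2
  S[V,V] = ((-1.4)·(-1.4) + (1.6)·(1.6) + (-1.4)·(-1.4) + (-2.4)·(-2.4) + (3.6)·(3.6)) / 4 = 25.2/4 = 6.3
  S[V,W] = ((-1.4)·(-1) + (1.6)·(-3) + (-1.4)·(2) + (-2.4)·(1) + (3.6)·(1)) / 4 = -5/4 = -1.25
  S[W,W] = ((-1)·(-1) + (-3)·(-3) + (2)·(2) + (1)·(1) + (1)·(1)) / 4 = 16/4 = 4

S is symmetric (S[j,i] = S[i,j]). Assembling:

S = [[6.7, -6.15, 2],
 [-6.15, 6.3, -1.25],
 [2, -1.25, 4]]


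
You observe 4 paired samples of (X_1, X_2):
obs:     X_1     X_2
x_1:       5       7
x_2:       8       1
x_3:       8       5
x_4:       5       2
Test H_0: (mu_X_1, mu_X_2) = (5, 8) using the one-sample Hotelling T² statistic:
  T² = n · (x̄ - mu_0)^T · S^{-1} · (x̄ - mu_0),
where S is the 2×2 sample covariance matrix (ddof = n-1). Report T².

Step 1 — sample mean vector:
  mean(X_1) = (5 + 8 + 8 + 5) / 4 = 26/4 = 6.5
  mean(X_2) = (7 + 1 + 5 + 2) / 4 = 15/4 = 3.75
  x̄ = (6.5, 3.75),  deviation x̄ - mu_0 = (6.5, 3.75) - (5, 8) = (1.5, -4.25).

Step 2 — sample covariance matrix, S[i,j] = (1/(n-1)) · Σ_k (x_{k,i} - mean_i) · (x_{k,j} - mean_j), divisor n-1 = 3:
  S[X_1,X_1] = ((-1.5)·(-1.5) + (1.5)·(1.5) + (1.5)·(1.5) + (-1.5)·(-1.5)) / 3 = 9/3 = 3
  S[X_1,X_2] = ((-1.5)·(3.25) + (1.5)·(-2.75) + (1.5)·(1.25) + (-1.5)·(-1.75)) / 3 = -4.5/3 = -1.5
  S[X_2,X_2] = ((3.25)·(3.25) + (-2.75)·(-2.75) + (1.25)·(1.25) + (-1.75)·(-1.75)) / 3 = 22.75/3 = 7.5833
  S = [[3, -1.5],
 [-1.5, 7.5833]].

Step 3 — invert S. det(S) = 3·7.5833 - (-1.5)² = 20.5.
  S^{-1} = (1/det) · [[d, -b], [-b, a]] = [[0.3699, 0.0732],
 [0.0732, 0.1463]].

Step 4 — quadratic form (x̄ - mu_0)^T · S^{-1} · (x̄ - mu_0):
  S^{-1} · (x̄ - mu_0) = (0.2439, -0.5122),
  (x̄ - mu_0)^T · [...] = (1.5)·(0.2439) + (-4.25)·(-0.5122) = 2.5427.

Step 5 — scale by n: T² = 4 · 2.5427 = 10.1707.

T² ≈ 10.1707


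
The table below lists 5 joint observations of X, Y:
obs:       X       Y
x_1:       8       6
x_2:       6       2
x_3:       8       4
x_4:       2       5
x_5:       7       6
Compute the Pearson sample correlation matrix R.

Step 1 — column means:
  mean(X) = (8 + 6 + 8 + 2 + 7) / 5 = 31/5 = 6.2
  mean(Y) = (6 + 2 + 4 + 5 + 6) / 5 = 23/5 = 4.6

Step 2 — sample variances and covariances s[i,j] = (1/(n-1)) · Σ_k (x_{k,i} - mean_i) · (x_{k,j} - mean_j), with n-1 = 4:
  s[X,X] = ((1.8)·(1.8) + (-0.2)·(-0.2) + (1.8)·(1.8) + (-4.2)·(-4.2) + (0.8)·(0.8)) / 4 = 24.8/4 = 6.2
  s[X,Y] = ((1.8)·(1.4) + (-0.2)·(-2.6) + (1.8)·(-0.6) + (-4.2)·(0.4) + (0.8)·(1.4)) / 4 = 1.4/4 = 0.35
  s[Y,Y] = ((1.4)·(1.4) + (-2.6)·(-2.6) + (-0.6)·(-0.6) + (0.4)·(0.4) + (1.4)·(1.4)) / 4 = 11.2/4 = 2.8
  Sample standard deviations s_i = √(s[i,i]):
  s(X) = √(6.2) = 2.49
  s(Y) = √(2.8) = 1.6733

Step 3 — r_{ij} = s_{ij} / (s_i · s_j):
  r[X,X] = 1 (diagonal).
  r[X,Y] = 0.35 / (2.49 · 1.6733) = 0.35 / 4.1665 = 0.084
  r[Y,Y] = 1 (diagonal).

R is symmetric with unit diagonal. Assembling:

R = [[1, 0.084],
 [0.084, 1]]
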